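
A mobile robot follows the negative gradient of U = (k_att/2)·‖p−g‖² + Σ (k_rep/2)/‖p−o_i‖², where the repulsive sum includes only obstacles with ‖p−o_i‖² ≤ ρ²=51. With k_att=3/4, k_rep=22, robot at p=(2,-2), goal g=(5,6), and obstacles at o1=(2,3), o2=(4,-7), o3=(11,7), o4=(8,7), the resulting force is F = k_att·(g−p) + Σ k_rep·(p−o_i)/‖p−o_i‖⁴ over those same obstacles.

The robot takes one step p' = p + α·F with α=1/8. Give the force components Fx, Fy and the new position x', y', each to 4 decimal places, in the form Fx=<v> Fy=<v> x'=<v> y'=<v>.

F_att = 3/4·(g−p) = 3/4·(3,8) = (2.2500,6.0000)
o1: d²=25 ≤ ρ²=51; F_rep = 22·(0,-5)/25² = (0.0000,-0.1760)
o2: d²=29 ≤ ρ²=51; F_rep = 22·(-2,5)/29² = (-0.0523,0.1308)
o3: d²=162 > ρ²=51 → inactive
o4: d²=117 > ρ²=51 → inactive
F = F_att + ΣF_rep = (2.1977,5.9548)
p' = p + 1/8·F = (2.2747,-1.2557)

Fx=2.1977 Fy=5.9548 x'=2.2747 y'=-1.2557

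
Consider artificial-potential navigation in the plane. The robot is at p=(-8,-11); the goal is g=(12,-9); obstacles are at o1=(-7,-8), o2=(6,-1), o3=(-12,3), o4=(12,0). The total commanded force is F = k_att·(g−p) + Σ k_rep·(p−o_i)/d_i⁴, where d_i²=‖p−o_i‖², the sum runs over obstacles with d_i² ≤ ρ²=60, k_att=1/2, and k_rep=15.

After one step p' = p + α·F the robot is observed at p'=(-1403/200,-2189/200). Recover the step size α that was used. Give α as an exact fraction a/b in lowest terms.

F_att = 1/2·(g−p) = 1/2·(20,2) = (10.0000,1.0000)
o1: d²=10 ≤ ρ²=60; F_rep = 15·(-1,-3)/10² = (-0.1500,-0.4500)
o2: d²=296 > ρ²=60 → inactive
o3: d²=212 > ρ²=60 → inactive
o4: d²=521 > ρ²=60 → inactive
F = F_att + ΣF_rep = (9.8500,0.5500)
Δp = p'−p = (0.9850,0.0550); α = Δx/Fx = (197/200) / (197/20) = 1/10
check: Δy/Fy = (11/200) / (11/20) = 1/10 ✓

α = 1/10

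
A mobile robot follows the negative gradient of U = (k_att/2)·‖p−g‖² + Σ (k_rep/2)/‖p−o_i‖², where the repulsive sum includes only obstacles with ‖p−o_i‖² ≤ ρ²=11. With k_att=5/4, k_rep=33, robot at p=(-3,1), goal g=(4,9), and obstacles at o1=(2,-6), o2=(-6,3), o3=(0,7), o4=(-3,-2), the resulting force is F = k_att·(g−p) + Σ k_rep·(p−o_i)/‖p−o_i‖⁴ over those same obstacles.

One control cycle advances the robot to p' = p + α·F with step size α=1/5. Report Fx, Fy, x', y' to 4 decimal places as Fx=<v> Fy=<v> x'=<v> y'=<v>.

F_att = 5/4·(g−p) = 5/4·(7,8) = (8.7500,10.0000)
o1: d²=74 > ρ²=11 → inactive
o2: d²=13 > ρ²=11 → inactive
o3: d²=45 > ρ²=11 → inactive
o4: d²=9 ≤ ρ²=11; F_rep = 33·(0,3)/9² = (0.0000,1.2222)
F = F_att + ΣF_rep = (8.7500,11.2222)
p' = p + 1/5·F = (-1.2500,3.2444)

Fx=8.7500 Fy=11.2222 x'=-1.2500 y'=3.2444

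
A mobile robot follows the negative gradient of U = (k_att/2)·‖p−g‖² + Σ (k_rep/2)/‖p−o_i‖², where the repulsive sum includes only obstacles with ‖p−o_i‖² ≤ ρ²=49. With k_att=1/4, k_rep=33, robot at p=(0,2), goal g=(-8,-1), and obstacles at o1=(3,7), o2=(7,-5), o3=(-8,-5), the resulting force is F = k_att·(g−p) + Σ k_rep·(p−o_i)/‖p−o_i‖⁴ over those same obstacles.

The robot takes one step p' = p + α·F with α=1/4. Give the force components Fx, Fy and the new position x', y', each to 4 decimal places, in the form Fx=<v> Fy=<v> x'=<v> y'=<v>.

Fx=-2.0856 Fy=-0.8927 x'=-0.5214 y'=1.7768

F_att = 1/4·(g−p) = 1/4·(-8,-3) = (-2.0000,-0.7500)
o1: d²=34 ≤ ρ²=49; F_rep = 33·(-3,-5)/34² = (-0.0856,-0.1427)
o2: d²=98 > ρ²=49 → inactive
o3: d²=113 > ρ²=49 → inactive
F = F_att + ΣF_rep = (-2.0856,-0.8927)
p' = p + 1/4·F = (-0.5214,1.7768)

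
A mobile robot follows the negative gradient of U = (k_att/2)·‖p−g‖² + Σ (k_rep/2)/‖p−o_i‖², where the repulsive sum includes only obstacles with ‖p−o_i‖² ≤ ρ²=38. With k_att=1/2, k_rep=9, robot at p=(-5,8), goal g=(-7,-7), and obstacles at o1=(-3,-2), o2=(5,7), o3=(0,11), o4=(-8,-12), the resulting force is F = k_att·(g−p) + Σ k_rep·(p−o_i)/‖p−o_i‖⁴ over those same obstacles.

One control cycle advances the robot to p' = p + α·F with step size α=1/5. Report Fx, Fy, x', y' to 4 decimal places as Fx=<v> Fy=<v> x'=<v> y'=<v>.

F_att = 1/2·(g−p) = 1/2·(-2,-15) = (-1.0000,-7.5000)
o1: d²=104 > ρ²=38 → inactive
o2: d²=101 > ρ²=38 → inactive
o3: d²=34 ≤ ρ²=38; F_rep = 9·(-5,-3)/34² = (-0.0389,-0.0234)
o4: d²=409 > ρ²=38 → inactive
F = F_att + ΣF_rep = (-1.0389,-7.5234)
p' = p + 1/5·F = (-5.2078,6.4953)

Fx=-1.0389 Fy=-7.5234 x'=-5.2078 y'=6.4953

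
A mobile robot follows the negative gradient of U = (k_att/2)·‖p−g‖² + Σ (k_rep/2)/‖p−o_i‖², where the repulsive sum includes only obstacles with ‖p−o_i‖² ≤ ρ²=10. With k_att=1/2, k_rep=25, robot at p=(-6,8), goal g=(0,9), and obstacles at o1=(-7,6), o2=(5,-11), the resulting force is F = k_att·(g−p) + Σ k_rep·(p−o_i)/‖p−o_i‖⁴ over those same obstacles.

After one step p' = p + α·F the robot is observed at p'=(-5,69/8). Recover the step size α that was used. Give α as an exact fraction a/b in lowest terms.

F_att = 1/2·(g−p) = 1/2·(6,1) = (3.0000,0.5000)
o1: d²=5 ≤ ρ²=10; F_rep = 25·(1,2)/5² = (1.0000,2.0000)
o2: d²=482 > ρ²=10 → inactive
F = F_att + ΣF_rep = (4.0000,2.5000)
Δp = p'−p = (1.0000,0.6250); α = Δx/Fx = (1) / (4) = 1/4
check: Δy/Fy = (5/8) / (5/2) = 1/4 ✓

α = 1/4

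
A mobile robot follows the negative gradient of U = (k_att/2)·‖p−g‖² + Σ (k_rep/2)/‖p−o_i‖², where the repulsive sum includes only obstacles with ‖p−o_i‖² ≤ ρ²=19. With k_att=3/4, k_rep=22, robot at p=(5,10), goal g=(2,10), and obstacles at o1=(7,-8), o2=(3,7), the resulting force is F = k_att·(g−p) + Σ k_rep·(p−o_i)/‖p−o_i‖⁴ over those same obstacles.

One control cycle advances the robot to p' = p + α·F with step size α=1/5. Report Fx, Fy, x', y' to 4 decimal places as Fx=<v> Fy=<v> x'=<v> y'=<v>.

F_att = 3/4·(g−p) = 3/4·(-3,0) = (-2.2500,0.0000)
o1: d²=328 > ρ²=19 → inactive
o2: d²=13 ≤ ρ²=19; F_rep = 22·(2,3)/13² = (0.2604,0.3905)
F = F_att + ΣF_rep = (-1.9896,0.3905)
p' = p + 1/5·F = (4.6021,10.0781)

Fx=-1.9896 Fy=0.3905 x'=4.6021 y'=10.0781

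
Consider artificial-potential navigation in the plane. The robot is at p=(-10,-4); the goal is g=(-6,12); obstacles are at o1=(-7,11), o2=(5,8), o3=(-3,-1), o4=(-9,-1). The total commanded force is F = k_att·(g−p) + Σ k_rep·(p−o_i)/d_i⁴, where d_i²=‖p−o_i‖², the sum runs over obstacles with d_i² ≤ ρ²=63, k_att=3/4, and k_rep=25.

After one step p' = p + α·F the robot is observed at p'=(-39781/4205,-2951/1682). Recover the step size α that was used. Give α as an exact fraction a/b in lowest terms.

F_att = 3/4·(g−p) = 3/4·(4,16) = (3.0000,12.0000)
o1: d²=234 > ρ²=63 → inactive
o2: d²=369 > ρ²=63 → inactive
o3: d²=58 ≤ ρ²=63; F_rep = 25·(-7,-3)/58² = (-0.0520,-0.0223)
o4: d²=10 ≤ ρ²=63; F_rep = 25·(-1,-3)/10² = (-0.2500,-0.7500)
F = F_att + ΣF_rep = (2.6980,11.2277)
Δp = p'−p = (0.5396,2.2455); α = Δx/Fx = (2269/4205) / (2269/841) = 1/5
check: Δy/Fy = (3777/1682) / (18885/1682) = 1/5 ✓

α = 1/5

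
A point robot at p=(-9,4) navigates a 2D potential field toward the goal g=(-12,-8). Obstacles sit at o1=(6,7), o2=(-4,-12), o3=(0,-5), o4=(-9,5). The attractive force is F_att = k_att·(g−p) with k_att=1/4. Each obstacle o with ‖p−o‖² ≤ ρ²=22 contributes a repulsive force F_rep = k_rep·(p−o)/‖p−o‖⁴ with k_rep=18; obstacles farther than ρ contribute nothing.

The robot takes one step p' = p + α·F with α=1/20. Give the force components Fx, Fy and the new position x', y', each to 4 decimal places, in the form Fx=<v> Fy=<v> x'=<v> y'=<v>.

Fx=-0.7500 Fy=-21.0000 x'=-9.0375 y'=2.9500

F_att = 1/4·(g−p) = 1/4·(-3,-12) = (-0.7500,-3.0000)
o1: d²=234 > ρ²=22 → inactive
o2: d²=281 > ρ²=22 → inactive
o3: d²=162 > ρ²=22 → inactive
o4: d²=1 ≤ ρ²=22; F_rep = 18·(0,-1)/1² = (0.0000,-18.0000)
F = F_att + ΣF_rep = (-0.7500,-21.0000)
p' = p + 1/20·F = (-9.0375,2.9500)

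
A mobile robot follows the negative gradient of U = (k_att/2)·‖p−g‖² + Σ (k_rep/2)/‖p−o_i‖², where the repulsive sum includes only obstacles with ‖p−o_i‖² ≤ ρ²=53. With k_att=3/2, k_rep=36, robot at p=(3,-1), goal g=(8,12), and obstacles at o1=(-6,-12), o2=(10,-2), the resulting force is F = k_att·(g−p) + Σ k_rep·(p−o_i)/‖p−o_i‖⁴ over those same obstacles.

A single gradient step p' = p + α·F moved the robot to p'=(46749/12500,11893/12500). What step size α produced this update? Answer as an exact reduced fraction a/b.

α = 1/10

F_att = 3/2·(g−p) = 3/2·(5,13) = (7.5000,19.5000)
o1: d²=202 > ρ²=53 → inactive
o2: d²=50 ≤ ρ²=53; F_rep = 36·(-7,1)/50² = (-0.1008,0.0144)
F = F_att + ΣF_rep = (7.3992,19.5144)
Δp = p'−p = (0.7399,1.9514); α = Δx/Fx = (9249/12500) / (9249/1250) = 1/10
check: Δy/Fy = (24393/12500) / (24393/1250) = 1/10 ✓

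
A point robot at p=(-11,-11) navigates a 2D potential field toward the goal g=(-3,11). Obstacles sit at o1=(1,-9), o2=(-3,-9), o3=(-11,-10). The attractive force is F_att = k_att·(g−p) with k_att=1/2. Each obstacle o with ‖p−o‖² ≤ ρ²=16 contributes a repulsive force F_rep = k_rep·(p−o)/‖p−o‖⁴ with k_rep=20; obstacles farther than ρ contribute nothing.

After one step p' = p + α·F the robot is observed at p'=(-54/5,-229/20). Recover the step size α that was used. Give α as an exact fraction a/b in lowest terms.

F_att = 1/2·(g−p) = 1/2·(8,22) = (4.0000,11.0000)
o1: d²=148 > ρ²=16 → inactive
o2: d²=68 > ρ²=16 → inactive
o3: d²=1 ≤ ρ²=16; F_rep = 20·(0,-1)/1² = (0.0000,-20.0000)
F = F_att + ΣF_rep = (4.0000,-9.0000)
Δp = p'−p = (0.2000,-0.4500); α = Δx/Fx = (1/5) / (4) = 1/20
check: Δy/Fy = (-9/20) / (-9) = 1/20 ✓

α = 1/20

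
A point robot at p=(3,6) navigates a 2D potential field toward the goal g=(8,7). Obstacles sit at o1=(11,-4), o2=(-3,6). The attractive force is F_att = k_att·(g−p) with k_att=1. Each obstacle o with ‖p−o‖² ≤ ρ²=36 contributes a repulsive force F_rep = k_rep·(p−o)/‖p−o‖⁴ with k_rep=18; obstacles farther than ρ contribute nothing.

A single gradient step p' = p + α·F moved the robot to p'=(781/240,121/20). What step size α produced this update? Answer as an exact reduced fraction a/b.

F_att = 1·(g−p) = 1·(5,1) = (5.0000,1.0000)
o1: d²=164 > ρ²=36 → inactive
o2: d²=36 ≤ ρ²=36; F_rep = 18·(6,0)/36² = (0.0833,0.0000)
F = F_att + ΣF_rep = (5.0833,1.0000)
Δp = p'−p = (0.2542,0.0500); α = Δx/Fx = (61/240) / (61/12) = 1/20
check: Δy/Fy = (1/20) / (1) = 1/20 ✓

α = 1/20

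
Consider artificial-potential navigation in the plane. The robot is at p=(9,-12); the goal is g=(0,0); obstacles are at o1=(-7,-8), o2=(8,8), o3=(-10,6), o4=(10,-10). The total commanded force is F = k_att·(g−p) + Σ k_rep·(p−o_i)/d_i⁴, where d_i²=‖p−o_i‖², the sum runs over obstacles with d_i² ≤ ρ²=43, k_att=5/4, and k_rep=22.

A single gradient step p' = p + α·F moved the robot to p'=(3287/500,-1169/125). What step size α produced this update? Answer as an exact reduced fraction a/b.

F_att = 5/4·(g−p) = 5/4·(-9,12) = (-11.2500,15.0000)
o1: d²=272 > ρ²=43 → inactive
o2: d²=401 > ρ²=43 → inactive
o3: d²=685 > ρ²=43 → inactive
o4: d²=5 ≤ ρ²=43; F_rep = 22·(-1,-2)/5² = (-0.8800,-1.7600)
F = F_att + ΣF_rep = (-12.1300,13.2400)
Δp = p'−p = (-2.4260,2.6480); α = Δx/Fx = (-1213/500) / (-1213/100) = 1/5
check: Δy/Fy = (331/125) / (331/25) = 1/5 ✓

α = 1/5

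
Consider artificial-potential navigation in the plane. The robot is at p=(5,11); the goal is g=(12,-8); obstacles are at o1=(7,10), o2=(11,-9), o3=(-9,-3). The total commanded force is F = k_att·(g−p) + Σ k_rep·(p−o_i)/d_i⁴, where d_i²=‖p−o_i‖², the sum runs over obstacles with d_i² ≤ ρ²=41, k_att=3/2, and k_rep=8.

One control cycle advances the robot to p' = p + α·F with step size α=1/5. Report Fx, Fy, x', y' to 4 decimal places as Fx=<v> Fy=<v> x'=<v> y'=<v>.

F_att = 3/2·(g−p) = 3/2·(7,-19) = (10.5000,-28.5000)
o1: d²=5 ≤ ρ²=41; F_rep = 8·(-2,1)/5² = (-0.6400,0.3200)
o2: d²=436 > ρ²=41 → inactive
o3: d²=392 > ρ²=41 → inactive
F = F_att + ΣF_rep = (9.8600,-28.1800)
p' = p + 1/5·F = (6.9720,5.3640)

Fx=9.8600 Fy=-28.1800 x'=6.9720 y'=5.3640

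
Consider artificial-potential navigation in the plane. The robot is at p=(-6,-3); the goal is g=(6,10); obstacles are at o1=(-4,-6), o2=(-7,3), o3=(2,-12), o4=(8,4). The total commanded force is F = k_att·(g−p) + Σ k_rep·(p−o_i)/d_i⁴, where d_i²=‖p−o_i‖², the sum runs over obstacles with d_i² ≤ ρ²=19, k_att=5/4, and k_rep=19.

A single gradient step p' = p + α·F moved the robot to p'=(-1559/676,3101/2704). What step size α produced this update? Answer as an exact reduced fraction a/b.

α = 1/4

F_att = 5/4·(g−p) = 5/4·(12,13) = (15.0000,16.2500)
o1: d²=13 ≤ ρ²=19; F_rep = 19·(-2,3)/13² = (-0.2249,0.3373)
o2: d²=37 > ρ²=19 → inactive
o3: d²=145 > ρ²=19 → inactive
o4: d²=245 > ρ²=19 → inactive
F = F_att + ΣF_rep = (14.7751,16.5873)
Δp = p'−p = (3.6938,4.1468); α = Δx/Fx = (2497/676) / (2497/169) = 1/4
check: Δy/Fy = (11213/2704) / (11213/676) = 1/4 ✓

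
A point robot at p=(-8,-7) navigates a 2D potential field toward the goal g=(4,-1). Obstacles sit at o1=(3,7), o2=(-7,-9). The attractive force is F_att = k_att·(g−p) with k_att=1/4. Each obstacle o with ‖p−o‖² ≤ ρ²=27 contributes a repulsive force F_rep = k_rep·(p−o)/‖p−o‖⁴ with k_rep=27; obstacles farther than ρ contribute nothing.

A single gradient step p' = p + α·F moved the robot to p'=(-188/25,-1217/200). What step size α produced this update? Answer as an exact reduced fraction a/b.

F_att = 1/4·(g−p) = 1/4·(12,6) = (3.0000,1.5000)
o1: d²=317 > ρ²=27 → inactive
o2: d²=5 ≤ ρ²=27; F_rep = 27·(-1,2)/5² = (-1.0800,2.1600)
F = F_att + ΣF_rep = (1.9200,3.6600)
Δp = p'−p = (0.4800,0.9150); α = Δx/Fx = (12/25) / (48/25) = 1/4
check: Δy/Fy = (183/200) / (183/50) = 1/4 ✓

α = 1/4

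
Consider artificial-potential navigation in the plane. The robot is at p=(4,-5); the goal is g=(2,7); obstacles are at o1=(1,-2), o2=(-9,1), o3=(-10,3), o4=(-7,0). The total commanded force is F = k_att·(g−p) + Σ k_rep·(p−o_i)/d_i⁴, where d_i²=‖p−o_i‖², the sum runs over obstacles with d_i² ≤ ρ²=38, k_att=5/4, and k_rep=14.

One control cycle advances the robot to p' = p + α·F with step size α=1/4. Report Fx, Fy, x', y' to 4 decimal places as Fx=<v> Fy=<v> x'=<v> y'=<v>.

F_att = 5/4·(g−p) = 5/4·(-2,12) = (-2.5000,15.0000)
o1: d²=18 ≤ ρ²=38; F_rep = 14·(3,-3)/18² = (0.1296,-0.1296)
o2: d²=205 > ρ²=38 → inactive
o3: d²=260 > ρ²=38 → inactive
o4: d²=146 > ρ²=38 → inactive
F = F_att + ΣF_rep = (-2.3704,14.8704)
p' = p + 1/4·F = (3.4074,-1.2824)

Fx=-2.3704 Fy=14.8704 x'=3.4074 y'=-1.2824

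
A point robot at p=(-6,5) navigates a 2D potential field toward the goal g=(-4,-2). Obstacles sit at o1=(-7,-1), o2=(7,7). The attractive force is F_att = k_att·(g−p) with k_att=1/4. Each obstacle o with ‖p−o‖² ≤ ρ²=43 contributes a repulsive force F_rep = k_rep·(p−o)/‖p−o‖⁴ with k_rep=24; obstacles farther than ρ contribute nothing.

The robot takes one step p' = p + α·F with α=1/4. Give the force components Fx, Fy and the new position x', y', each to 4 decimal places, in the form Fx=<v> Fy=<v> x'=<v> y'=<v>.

F_att = 1/4·(g−p) = 1/4·(2,-7) = (0.5000,-1.7500)
o1: d²=37 ≤ ρ²=43; F_rep = 24·(1,6)/37² = (0.0175,0.1052)
o2: d²=173 > ρ²=43 → inactive
F = F_att + ΣF_rep = (0.5175,-1.6448)
p' = p + 1/4·F = (-5.8706,4.5888)

Fx=0.5175 Fy=-1.6448 x'=-5.8706 y'=4.5888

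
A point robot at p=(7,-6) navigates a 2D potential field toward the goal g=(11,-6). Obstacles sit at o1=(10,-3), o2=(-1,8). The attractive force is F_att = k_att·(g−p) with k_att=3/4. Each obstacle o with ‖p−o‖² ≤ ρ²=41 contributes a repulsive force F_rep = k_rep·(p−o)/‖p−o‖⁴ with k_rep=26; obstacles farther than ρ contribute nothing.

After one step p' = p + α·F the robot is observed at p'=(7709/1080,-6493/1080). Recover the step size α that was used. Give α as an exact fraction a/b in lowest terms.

α = 1/20

F_att = 3/4·(g−p) = 3/4·(4,0) = (3.0000,0.0000)
o1: d²=18 ≤ ρ²=41; F_rep = 26·(-3,-3)/18² = (-0.2407,-0.2407)
o2: d²=260 > ρ²=41 → inactive
F = F_att + ΣF_rep = (2.7593,-0.2407)
Δp = p'−p = (0.1380,-0.0120); α = Δx/Fx = (149/1080) / (149/54) = 1/20
check: Δy/Fy = (-13/1080) / (-13/54) = 1/20 ✓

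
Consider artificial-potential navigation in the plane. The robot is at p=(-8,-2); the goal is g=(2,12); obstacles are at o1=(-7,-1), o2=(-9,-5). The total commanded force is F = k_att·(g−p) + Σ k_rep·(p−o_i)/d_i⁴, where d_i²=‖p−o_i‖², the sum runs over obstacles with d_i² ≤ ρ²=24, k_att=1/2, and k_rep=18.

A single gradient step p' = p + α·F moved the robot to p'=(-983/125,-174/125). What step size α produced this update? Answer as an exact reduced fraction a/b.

F_att = 1/2·(g−p) = 1/2·(10,14) = (5.0000,7.0000)
o1: d²=2 ≤ ρ²=24; F_rep = 18·(-1,-1)/2² = (-4.5000,-4.5000)
o2: d²=10 ≤ ρ²=24; F_rep = 18·(1,3)/10² = (0.1800,0.5400)
F = F_att + ΣF_rep = (0.6800,3.0400)
Δp = p'−p = (0.1360,0.6080); α = Δx/Fx = (17/125) / (17/25) = 1/5
check: Δy/Fy = (76/125) / (76/25) = 1/5 ✓

α = 1/5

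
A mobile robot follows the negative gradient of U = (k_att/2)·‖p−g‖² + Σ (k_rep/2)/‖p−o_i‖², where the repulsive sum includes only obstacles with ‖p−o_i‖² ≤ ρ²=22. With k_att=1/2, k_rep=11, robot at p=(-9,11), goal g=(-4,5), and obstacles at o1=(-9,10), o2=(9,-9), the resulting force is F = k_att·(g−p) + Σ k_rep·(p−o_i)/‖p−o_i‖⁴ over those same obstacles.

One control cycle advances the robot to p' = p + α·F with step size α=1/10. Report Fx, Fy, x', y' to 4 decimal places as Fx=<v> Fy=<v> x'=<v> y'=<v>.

Fx=2.5000 Fy=8.0000 x'=-8.7500 y'=11.8000

F_att = 1/2·(g−p) = 1/2·(5,-6) = (2.5000,-3.0000)
o1: d²=1 ≤ ρ²=22; F_rep = 11·(0,1)/1² = (0.0000,11.0000)
o2: d²=724 > ρ²=22 → inactive
F = F_att + ΣF_rep = (2.5000,8.0000)
p' = p + 1/10·F = (-8.7500,11.8000)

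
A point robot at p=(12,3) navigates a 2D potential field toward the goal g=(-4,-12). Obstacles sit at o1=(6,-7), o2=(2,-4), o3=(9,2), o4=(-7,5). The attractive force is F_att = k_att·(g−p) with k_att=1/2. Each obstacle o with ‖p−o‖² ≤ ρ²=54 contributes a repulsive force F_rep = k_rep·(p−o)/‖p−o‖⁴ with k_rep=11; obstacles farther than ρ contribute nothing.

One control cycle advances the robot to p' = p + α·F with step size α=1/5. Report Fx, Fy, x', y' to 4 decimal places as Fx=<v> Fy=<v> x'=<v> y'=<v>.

Fx=-7.6700 Fy=-7.3900 x'=10.4660 y'=1.5220

F_att = 1/2·(g−p) = 1/2·(-16,-15) = (-8.0000,-7.5000)
o1: d²=136 > ρ²=54 → inactive
o2: d²=149 > ρ²=54 → inactive
o3: d²=10 ≤ ρ²=54; F_rep = 11·(3,1)/10² = (0.3300,0.1100)
o4: d²=365 > ρ²=54 → inactive
F = F_att + ΣF_rep = (-7.6700,-7.3900)
p' = p + 1/5·F = (10.4660,1.5220)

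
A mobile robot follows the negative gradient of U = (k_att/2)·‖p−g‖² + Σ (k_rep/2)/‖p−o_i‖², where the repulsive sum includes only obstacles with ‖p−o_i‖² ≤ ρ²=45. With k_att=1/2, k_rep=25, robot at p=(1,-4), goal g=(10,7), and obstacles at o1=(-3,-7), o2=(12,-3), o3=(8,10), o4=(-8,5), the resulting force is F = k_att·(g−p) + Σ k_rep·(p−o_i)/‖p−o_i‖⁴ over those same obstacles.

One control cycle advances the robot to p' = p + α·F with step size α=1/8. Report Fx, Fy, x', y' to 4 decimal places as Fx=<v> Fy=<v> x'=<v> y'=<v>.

Fx=4.6600 Fy=5.6200 x'=1.5825 y'=-3.2975

F_att = 1/2·(g−p) = 1/2·(9,11) = (4.5000,5.5000)
o1: d²=25 ≤ ρ²=45; F_rep = 25·(4,3)/25² = (0.1600,0.1200)
o2: d²=122 > ρ²=45 → inactive
o3: d²=245 > ρ²=45 → inactive
o4: d²=162 > ρ²=45 → inactive
F = F_att + ΣF_rep = (4.6600,5.6200)
p' = p + 1/8·F = (1.5825,-3.2975)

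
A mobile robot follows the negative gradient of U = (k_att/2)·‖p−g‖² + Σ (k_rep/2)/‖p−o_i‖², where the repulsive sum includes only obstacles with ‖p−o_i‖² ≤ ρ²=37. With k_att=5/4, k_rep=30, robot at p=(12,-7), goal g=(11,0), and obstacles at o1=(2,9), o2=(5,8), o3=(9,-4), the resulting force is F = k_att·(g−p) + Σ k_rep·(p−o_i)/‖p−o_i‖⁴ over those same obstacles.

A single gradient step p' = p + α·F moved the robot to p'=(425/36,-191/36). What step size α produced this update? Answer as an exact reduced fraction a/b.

F_att = 5/4·(g−p) = 5/4·(-1,7) = (-1.2500,8.7500)
o1: d²=356 > ρ²=37 → inactive
o2: d²=274 > ρ²=37 → inactive
o3: d²=18 ≤ ρ²=37; F_rep = 30·(3,-3)/18² = (0.2778,-0.2778)
F = F_att + ΣF_rep = (-0.9722,8.4722)
Δp = p'−p = (-0.1944,1.6944); α = Δx/Fx = (-7/36) / (-35/36) = 1/5
check: Δy/Fy = (61/36) / (305/36) = 1/5 ✓

α = 1/5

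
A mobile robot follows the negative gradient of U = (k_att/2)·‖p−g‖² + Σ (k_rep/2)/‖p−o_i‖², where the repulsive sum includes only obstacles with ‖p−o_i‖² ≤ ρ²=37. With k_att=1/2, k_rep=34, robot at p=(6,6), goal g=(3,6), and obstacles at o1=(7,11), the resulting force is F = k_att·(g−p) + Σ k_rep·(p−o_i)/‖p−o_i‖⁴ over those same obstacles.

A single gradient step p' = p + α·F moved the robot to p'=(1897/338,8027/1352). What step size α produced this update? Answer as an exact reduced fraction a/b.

α = 1/4

F_att = 1/2·(g−p) = 1/2·(-3,0) = (-1.5000,0.0000)
o1: d²=26 ≤ ρ²=37; F_rep = 34·(-1,-5)/26² = (-0.0503,-0.2515)
F = F_att + ΣF_rep = (-1.5503,-0.2515)
Δp = p'−p = (-0.3876,-0.0629); α = Δx/Fx = (-131/338) / (-262/169) = 1/4
check: Δy/Fy = (-85/1352) / (-85/338) = 1/4 ✓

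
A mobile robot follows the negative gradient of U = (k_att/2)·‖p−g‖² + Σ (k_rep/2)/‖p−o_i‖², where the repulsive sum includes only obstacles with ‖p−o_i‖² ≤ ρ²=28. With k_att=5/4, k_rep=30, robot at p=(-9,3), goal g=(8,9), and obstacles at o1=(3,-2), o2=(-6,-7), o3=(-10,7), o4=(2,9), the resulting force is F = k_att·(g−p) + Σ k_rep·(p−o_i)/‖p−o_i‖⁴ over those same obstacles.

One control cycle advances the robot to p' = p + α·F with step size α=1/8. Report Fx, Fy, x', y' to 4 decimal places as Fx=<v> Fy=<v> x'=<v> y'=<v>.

Fx=21.3538 Fy=7.0848 x'=-6.3308 y'=3.8856

F_att = 5/4·(g−p) = 5/4·(17,6) = (21.2500,7.5000)
o1: d²=169 > ρ²=28 → inactive
o2: d²=109 > ρ²=28 → inactive
o3: d²=17 ≤ ρ²=28; F_rep = 30·(1,-4)/17² = (0.1038,-0.4152)
o4: d²=157 > ρ²=28 → inactive
F = F_att + ΣF_rep = (21.3538,7.0848)
p' = p + 1/8·F = (-6.3308,3.8856)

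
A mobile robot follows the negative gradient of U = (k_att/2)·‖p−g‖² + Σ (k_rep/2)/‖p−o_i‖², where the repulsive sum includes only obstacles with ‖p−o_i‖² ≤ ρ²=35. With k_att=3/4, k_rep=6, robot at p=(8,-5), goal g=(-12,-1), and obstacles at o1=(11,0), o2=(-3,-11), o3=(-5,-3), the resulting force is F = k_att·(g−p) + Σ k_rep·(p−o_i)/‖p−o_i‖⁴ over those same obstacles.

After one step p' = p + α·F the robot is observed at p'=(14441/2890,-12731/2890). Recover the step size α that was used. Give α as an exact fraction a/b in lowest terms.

α = 1/5

F_att = 3/4·(g−p) = 3/4·(-20,4) = (-15.0000,3.0000)
o1: d²=34 ≤ ρ²=35; F_rep = 6·(-3,-5)/34² = (-0.0156,-0.0260)
o2: d²=157 > ρ²=35 → inactive
o3: d²=173 > ρ²=35 → inactive
F = F_att + ΣF_rep = (-15.0156,2.9740)
Δp = p'−p = (-3.0031,0.5948); α = Δx/Fx = (-8679/2890) / (-8679/578) = 1/5
check: Δy/Fy = (1719/2890) / (1719/578) = 1/5 ✓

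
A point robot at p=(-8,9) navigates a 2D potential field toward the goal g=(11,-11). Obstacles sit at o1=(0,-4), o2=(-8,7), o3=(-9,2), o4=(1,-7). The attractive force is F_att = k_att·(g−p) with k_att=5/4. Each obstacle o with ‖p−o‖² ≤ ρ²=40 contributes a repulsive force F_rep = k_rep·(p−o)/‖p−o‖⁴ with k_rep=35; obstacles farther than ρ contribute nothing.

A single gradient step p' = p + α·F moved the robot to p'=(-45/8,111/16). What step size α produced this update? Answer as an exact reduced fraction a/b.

F_att = 5/4·(g−p) = 5/4·(19,-20) = (23.7500,-25.0000)
o1: d²=233 > ρ²=40 → inactive
o2: d²=4 ≤ ρ²=40; F_rep = 35·(0,2)/4² = (0.0000,4.3750)
o3: d²=50 > ρ²=40 → inactive
o4: d²=337 > ρ²=40 → inactive
F = F_att + ΣF_rep = (23.7500,-20.6250)
Δp = p'−p = (2.3750,-2.0625); α = Δx/Fx = (19/8) / (95/4) = 1/10
check: Δy/Fy = (-33/16) / (-165/8) = 1/10 ✓

α = 1/10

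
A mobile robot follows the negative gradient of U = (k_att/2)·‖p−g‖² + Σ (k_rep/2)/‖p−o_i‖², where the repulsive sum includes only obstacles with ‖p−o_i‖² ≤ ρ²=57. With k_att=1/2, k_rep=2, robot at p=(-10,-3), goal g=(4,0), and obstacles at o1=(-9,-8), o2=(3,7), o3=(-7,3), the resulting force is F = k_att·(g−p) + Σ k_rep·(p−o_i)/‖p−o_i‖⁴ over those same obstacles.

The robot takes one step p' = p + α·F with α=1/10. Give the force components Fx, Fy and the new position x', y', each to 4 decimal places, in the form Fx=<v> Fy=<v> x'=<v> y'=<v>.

Fx=6.9941 Fy=1.5089 x'=-9.3006 y'=-2.8491

F_att = 1/2·(g−p) = 1/2·(14,3) = (7.0000,1.5000)
o1: d²=26 ≤ ρ²=57; F_rep = 2·(-1,5)/26² = (-0.0030,0.0148)
o2: d²=269 > ρ²=57 → inactive
o3: d²=45 ≤ ρ²=57; F_rep = 2·(-3,-6)/45² = (-0.0030,-0.0059)
F = F_att + ΣF_rep = (6.9941,1.5089)
p' = p + 1/10·F = (-9.3006,-2.8491)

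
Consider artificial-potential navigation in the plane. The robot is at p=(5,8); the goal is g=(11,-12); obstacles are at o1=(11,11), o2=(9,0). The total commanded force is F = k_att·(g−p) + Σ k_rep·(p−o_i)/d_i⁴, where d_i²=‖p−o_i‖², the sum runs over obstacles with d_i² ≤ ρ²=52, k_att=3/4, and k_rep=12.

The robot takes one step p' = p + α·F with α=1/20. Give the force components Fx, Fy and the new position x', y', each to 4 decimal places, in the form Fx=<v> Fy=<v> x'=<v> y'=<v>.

F_att = 3/4·(g−p) = 3/4·(6,-20) = (4.5000,-15.0000)
o1: d²=45 ≤ ρ²=52; F_rep = 12·(-6,-3)/45² = (-0.0356,-0.0178)
o2: d²=80 > ρ²=52 → inactive
F = F_att + ΣF_rep = (4.4644,-15.0178)
p' = p + 1/20·F = (5.2232,7.2491)

Fx=4.4644 Fy=-15.0178 x'=5.2232 y'=7.2491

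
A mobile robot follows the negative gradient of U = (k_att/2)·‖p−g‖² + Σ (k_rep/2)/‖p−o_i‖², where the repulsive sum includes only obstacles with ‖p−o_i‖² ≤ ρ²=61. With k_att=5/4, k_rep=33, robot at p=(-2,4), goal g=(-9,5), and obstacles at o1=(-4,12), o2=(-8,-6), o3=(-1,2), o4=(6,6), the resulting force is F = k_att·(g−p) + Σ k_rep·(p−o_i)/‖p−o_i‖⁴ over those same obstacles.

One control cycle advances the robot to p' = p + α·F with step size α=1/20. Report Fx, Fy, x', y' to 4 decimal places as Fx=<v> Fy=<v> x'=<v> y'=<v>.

F_att = 5/4·(g−p) = 5/4·(-7,1) = (-8.7500,1.2500)
o1: d²=68 > ρ²=61 → inactive
o2: d²=136 > ρ²=61 → inactive
o3: d²=5 ≤ ρ²=61; F_rep = 33·(-1,2)/5² = (-1.3200,2.6400)
o4: d²=68 > ρ²=61 → inactive
F = F_att + ΣF_rep = (-10.0700,3.8900)
p' = p + 1/20·F = (-2.5035,4.1945)

Fx=-10.0700 Fy=3.8900 x'=-2.5035 y'=4.1945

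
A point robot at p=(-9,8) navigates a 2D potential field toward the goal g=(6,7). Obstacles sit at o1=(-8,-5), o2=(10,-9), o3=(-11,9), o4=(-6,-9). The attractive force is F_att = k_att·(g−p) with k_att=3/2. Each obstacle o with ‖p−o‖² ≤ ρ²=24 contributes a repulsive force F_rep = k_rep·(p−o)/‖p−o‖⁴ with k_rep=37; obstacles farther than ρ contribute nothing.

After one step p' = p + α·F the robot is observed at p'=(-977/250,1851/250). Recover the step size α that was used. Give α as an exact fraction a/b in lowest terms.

α = 1/5

F_att = 3/2·(g−p) = 3/2·(15,-1) = (22.5000,-1.5000)
o1: d²=170 > ρ²=24 → inactive
o2: d²=650 > ρ²=24 → inactive
o3: d²=5 ≤ ρ²=24; F_rep = 37·(2,-1)/5² = (2.9600,-1.4800)
o4: d²=298 > ρ²=24 → inactive
F = F_att + ΣF_rep = (25.4600,-2.9800)
Δp = p'−p = (5.0920,-0.5960); α = Δx/Fx = (1273/250) / (1273/50) = 1/5
check: Δy/Fy = (-149/250) / (-149/50) = 1/5 ✓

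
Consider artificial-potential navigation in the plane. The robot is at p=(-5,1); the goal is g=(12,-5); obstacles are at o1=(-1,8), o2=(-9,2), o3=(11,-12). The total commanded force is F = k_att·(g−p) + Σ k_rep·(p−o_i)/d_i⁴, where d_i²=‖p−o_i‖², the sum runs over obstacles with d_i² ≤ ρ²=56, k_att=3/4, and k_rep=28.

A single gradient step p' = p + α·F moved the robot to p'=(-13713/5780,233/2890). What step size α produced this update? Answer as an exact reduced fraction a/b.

α = 1/5

F_att = 3/4·(g−p) = 3/4·(17,-6) = (12.7500,-4.5000)
o1: d²=65 > ρ²=56 → inactive
o2: d²=17 ≤ ρ²=56; F_rep = 28·(4,-1)/17² = (0.3875,-0.0969)
o3: d²=425 > ρ²=56 → inactive
F = F_att + ΣF_rep = (13.1375,-4.5969)
Δp = p'−p = (2.6275,-0.9194); α = Δx/Fx = (15187/5780) / (15187/1156) = 1/5
check: Δy/Fy = (-2657/2890) / (-2657/578) = 1/5 ✓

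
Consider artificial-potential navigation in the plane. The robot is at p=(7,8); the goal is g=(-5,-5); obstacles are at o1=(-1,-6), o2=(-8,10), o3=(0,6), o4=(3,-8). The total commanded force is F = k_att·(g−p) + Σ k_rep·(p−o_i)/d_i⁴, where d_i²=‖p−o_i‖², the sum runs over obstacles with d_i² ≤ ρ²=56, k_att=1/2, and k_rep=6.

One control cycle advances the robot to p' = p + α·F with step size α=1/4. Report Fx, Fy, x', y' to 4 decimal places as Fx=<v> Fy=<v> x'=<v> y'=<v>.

Fx=-5.9850 Fy=-6.4957 x'=5.5037 y'=6.3761

F_att = 1/2·(g−p) = 1/2·(-12,-13) = (-6.0000,-6.5000)
o1: d²=260 > ρ²=56 → inactive
o2: d²=229 > ρ²=56 → inactive
o3: d²=53 ≤ ρ²=56; F_rep = 6·(7,2)/53² = (0.0150,0.0043)
o4: d²=272 > ρ²=56 → inactive
F = F_att + ΣF_rep = (-5.9850,-6.4957)
p' = p + 1/4·F = (5.5037,6.3761)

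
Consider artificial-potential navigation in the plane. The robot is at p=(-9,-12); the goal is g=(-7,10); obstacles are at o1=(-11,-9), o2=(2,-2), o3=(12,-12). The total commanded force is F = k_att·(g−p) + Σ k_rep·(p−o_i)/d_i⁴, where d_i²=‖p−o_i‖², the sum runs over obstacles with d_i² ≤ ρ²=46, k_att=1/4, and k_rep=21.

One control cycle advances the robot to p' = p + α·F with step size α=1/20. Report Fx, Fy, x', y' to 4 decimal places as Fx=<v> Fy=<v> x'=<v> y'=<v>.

Fx=0.7485 Fy=5.1272 x'=-8.9626 y'=-11.7436

F_att = 1/4·(g−p) = 1/4·(2,22) = (0.5000,5.5000)
o1: d²=13 ≤ ρ²=46; F_rep = 21·(2,-3)/13² = (0.2485,-0.3728)
o2: d²=221 > ρ²=46 → inactive
o3: d²=441 > ρ²=46 → inactive
F = F_att + ΣF_rep = (0.7485,5.1272)
p' = p + 1/20·F = (-8.9626,-11.7436)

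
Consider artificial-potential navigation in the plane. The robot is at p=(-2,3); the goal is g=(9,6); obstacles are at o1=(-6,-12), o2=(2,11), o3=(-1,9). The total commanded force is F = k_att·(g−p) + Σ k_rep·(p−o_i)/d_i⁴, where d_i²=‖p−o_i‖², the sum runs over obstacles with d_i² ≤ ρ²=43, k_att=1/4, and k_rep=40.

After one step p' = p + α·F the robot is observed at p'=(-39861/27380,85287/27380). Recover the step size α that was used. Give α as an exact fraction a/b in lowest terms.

α = 1/5

F_att = 1/4·(g−p) = 1/4·(11,3) = (2.7500,0.7500)
o1: d²=241 > ρ²=43 → inactive
o2: d²=80 > ρ²=43 → inactive
o3: d²=37 ≤ ρ²=43; F_rep = 40·(-1,-6)/37² = (-0.0292,-0.1753)
F = F_att + ΣF_rep = (2.7208,0.5747)
Δp = p'−p = (0.5442,0.1149); α = Δx/Fx = (14899/27380) / (14899/5476) = 1/5
check: Δy/Fy = (3147/27380) / (3147/5476) = 1/5 ✓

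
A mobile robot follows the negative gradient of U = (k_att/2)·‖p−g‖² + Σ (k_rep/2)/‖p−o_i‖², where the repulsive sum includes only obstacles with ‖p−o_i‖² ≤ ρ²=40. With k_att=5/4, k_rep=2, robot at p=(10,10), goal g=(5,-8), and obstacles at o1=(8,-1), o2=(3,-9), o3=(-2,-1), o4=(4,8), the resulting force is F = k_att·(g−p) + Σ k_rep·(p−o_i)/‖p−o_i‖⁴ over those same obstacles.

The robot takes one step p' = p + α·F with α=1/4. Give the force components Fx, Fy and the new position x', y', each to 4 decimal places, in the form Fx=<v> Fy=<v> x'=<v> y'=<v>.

F_att = 5/4·(g−p) = 5/4·(-5,-18) = (-6.2500,-22.5000)
o1: d²=125 > ρ²=40 → inactive
o2: d²=410 > ρ²=40 → inactive
o3: d²=265 > ρ²=40 → inactive
o4: d²=40 ≤ ρ²=40; F_rep = 2·(6,2)/40² = (0.0075,0.0025)
F = F_att + ΣF_rep = (-6.2425,-22.4975)
p' = p + 1/4·F = (8.4394,4.3756)

Fx=-6.2425 Fy=-22.4975 x'=8.4394 y'=4.3756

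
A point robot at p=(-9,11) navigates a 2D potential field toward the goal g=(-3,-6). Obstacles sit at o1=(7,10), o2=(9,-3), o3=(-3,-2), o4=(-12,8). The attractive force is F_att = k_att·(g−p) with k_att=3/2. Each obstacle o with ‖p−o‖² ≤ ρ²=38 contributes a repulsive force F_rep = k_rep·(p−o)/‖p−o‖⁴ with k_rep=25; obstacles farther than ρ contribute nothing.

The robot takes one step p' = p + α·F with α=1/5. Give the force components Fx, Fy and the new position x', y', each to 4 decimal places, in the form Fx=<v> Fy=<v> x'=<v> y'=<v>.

Fx=9.2315 Fy=-25.2685 x'=-7.1537 y'=5.9463

F_att = 3/2·(g−p) = 3/2·(6,-17) = (9.0000,-25.5000)
o1: d²=257 > ρ²=38 → inactive
o2: d²=520 > ρ²=38 → inactive
o3: d²=205 > ρ²=38 → inactive
o4: d²=18 ≤ ρ²=38; F_rep = 25·(3,3)/18² = (0.2315,0.2315)
F = F_att + ΣF_rep = (9.2315,-25.2685)
p' = p + 1/5·F = (-7.1537,5.9463)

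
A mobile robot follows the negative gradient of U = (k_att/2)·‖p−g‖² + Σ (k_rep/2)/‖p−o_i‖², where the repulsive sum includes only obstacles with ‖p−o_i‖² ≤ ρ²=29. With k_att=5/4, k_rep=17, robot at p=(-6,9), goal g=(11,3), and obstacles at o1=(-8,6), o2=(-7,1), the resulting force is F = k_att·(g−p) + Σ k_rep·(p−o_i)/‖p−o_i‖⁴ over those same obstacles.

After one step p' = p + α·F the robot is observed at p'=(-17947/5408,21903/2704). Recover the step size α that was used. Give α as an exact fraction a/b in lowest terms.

F_att = 5/4·(g−p) = 5/4·(17,-6) = (21.2500,-7.5000)
o1: d²=13 ≤ ρ²=29; F_rep = 17·(2,3)/13² = (0.2012,0.3018)
o2: d²=65 > ρ²=29 → inactive
F = F_att + ΣF_rep = (21.4512,-7.1982)
Δp = p'−p = (2.6814,-0.8998); α = Δx/Fx = (14501/5408) / (14501/676) = 1/8
check: Δy/Fy = (-2433/2704) / (-2433/338) = 1/8 ✓

α = 1/8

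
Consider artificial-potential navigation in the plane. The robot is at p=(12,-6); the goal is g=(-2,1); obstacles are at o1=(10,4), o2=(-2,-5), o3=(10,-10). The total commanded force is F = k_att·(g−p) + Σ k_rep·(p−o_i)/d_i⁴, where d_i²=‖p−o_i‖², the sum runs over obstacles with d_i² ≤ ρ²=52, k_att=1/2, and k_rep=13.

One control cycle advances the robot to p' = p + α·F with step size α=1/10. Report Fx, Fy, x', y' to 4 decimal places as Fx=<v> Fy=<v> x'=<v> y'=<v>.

Fx=-6.9350 Fy=3.6300 x'=11.3065 y'=-5.6370

F_att = 1/2·(g−p) = 1/2·(-14,7) = (-7.0000,3.5000)
o1: d²=104 > ρ²=52 → inactive
o2: d²=197 > ρ²=52 → inactive
o3: d²=20 ≤ ρ²=52; F_rep = 13·(2,4)/20² = (0.0650,0.1300)
F = F_att + ΣF_rep = (-6.9350,3.6300)
p' = p + 1/10·F = (11.3065,-5.6370)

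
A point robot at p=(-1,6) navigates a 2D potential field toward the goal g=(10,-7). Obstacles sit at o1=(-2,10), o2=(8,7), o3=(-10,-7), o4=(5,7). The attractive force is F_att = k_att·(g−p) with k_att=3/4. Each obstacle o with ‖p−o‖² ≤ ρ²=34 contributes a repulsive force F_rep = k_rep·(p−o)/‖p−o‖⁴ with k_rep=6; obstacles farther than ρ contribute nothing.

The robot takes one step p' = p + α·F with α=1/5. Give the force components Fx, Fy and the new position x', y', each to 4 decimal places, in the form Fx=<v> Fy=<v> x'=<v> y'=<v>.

F_att = 3/4·(g−p) = 3/4·(11,-13) = (8.2500,-9.7500)
o1: d²=17 ≤ ρ²=34; F_rep = 6·(1,-4)/17² = (0.0208,-0.0830)
o2: d²=82 > ρ²=34 → inactive
o3: d²=250 > ρ²=34 → inactive
o4: d²=37 > ρ²=34 → inactive
F = F_att + ΣF_rep = (8.2708,-9.8330)
p' = p + 1/5·F = (0.6542,4.0334)

Fx=8.2708 Fy=-9.8330 x'=0.6542 y'=4.0334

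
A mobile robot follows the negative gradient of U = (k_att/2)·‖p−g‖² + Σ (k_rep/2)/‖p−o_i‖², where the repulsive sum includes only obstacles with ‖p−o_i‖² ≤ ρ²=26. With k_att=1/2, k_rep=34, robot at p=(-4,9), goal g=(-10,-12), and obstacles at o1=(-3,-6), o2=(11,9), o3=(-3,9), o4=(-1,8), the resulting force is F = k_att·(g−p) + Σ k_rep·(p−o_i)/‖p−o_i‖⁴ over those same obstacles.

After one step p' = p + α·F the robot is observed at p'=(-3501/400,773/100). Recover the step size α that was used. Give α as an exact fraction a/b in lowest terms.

F_att = 1/2·(g−p) = 1/2·(-6,-21) = (-3.0000,-10.5000)
o1: d²=226 > ρ²=26 → inactive
o2: d²=225 > ρ²=26 → inactive
o3: d²=1 ≤ ρ²=26; F_rep = 34·(-1,0)/1² = (-34.0000,0.0000)
o4: d²=10 ≤ ρ²=26; F_rep = 34·(-3,1)/10² = (-1.0200,0.3400)
F = F_att + ΣF_rep = (-38.0200,-10.1600)
Δp = p'−p = (-4.7525,-1.2700); α = Δx/Fx = (-1901/400) / (-1901/50) = 1/8
check: Δy/Fy = (-127/100) / (-254/25) = 1/8 ✓

α = 1/8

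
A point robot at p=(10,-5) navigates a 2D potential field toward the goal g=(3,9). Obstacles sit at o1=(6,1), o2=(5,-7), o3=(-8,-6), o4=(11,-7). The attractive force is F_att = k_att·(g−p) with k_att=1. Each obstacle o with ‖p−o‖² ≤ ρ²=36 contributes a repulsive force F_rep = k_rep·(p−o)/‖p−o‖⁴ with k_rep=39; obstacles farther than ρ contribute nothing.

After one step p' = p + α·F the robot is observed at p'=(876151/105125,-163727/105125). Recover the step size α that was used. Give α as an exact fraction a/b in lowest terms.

F_att = 1·(g−p) = 1·(-7,14) = (-7.0000,14.0000)
o1: d²=52 > ρ²=36 → inactive
o2: d²=29 ≤ ρ²=36; F_rep = 39·(5,2)/29² = (0.2319,0.0927)
o3: d²=325 > ρ²=36 → inactive
o4: d²=5 ≤ ρ²=36; F_rep = 39·(-1,2)/5² = (-1.5600,3.1200)
F = F_att + ΣF_rep = (-8.3281,17.2127)
Δp = p'−p = (-1.6656,3.4425); α = Δx/Fx = (-175099/105125) / (-175099/21025) = 1/5
check: Δy/Fy = (361898/105125) / (361898/21025) = 1/5 ✓

α = 1/5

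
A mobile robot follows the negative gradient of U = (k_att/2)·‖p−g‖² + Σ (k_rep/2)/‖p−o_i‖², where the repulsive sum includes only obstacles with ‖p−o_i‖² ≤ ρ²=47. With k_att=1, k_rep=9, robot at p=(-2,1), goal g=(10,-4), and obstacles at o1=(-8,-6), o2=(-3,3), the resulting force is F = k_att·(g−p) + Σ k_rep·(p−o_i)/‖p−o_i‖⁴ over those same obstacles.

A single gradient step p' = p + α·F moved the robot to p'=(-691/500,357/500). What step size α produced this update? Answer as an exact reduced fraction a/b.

F_att = 1·(g−p) = 1·(12,-5) = (12.0000,-5.0000)
o1: d²=85 > ρ²=47 → inactive
o2: d²=5 ≤ ρ²=47; F_rep = 9·(1,-2)/5² = (0.3600,-0.7200)
F = F_att + ΣF_rep = (12.3600,-5.7200)
Δp = p'−p = (0.6180,-0.2860); α = Δx/Fx = (309/500) / (309/25) = 1/20
check: Δy/Fy = (-143/500) / (-143/25) = 1/20 ✓

α = 1/20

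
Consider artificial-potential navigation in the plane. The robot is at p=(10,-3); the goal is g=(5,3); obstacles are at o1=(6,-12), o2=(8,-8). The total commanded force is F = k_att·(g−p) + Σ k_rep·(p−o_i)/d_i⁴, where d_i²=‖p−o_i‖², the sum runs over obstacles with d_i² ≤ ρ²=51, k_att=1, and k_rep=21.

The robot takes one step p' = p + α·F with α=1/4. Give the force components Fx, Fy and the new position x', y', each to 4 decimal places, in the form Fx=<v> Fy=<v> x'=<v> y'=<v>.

Fx=-4.9501 Fy=6.1249 x'=8.7625 y'=-1.4688

F_att = 1·(g−p) = 1·(-5,6) = (-5.0000,6.0000)
o1: d²=97 > ρ²=51 → inactive
o2: d²=29 ≤ ρ²=51; F_rep = 21·(2,5)/29² = (0.0499,0.1249)
F = F_att + ΣF_rep = (-4.9501,6.1249)
p' = p + 1/4·F = (8.7625,-1.4688)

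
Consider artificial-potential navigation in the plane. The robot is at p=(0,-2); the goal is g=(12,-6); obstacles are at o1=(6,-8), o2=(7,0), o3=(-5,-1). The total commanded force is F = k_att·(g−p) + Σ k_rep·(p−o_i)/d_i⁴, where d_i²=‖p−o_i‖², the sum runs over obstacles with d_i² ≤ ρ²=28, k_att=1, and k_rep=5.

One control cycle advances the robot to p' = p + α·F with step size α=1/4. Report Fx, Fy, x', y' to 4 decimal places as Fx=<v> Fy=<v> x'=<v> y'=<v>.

F_att = 1·(g−p) = 1·(12,-4) = (12.0000,-4.0000)
o1: d²=72 > ρ²=28 → inactive
o2: d²=53 > ρ²=28 → inactive
o3: d²=26 ≤ ρ²=28; F_rep = 5·(5,-1)/26² = (0.0370,-0.0074)
F = F_att + ΣF_rep = (12.0370,-4.0074)
p' = p + 1/4·F = (3.0092,-3.0018)

Fx=12.0370 Fy=-4.0074 x'=3.0092 y'=-3.0018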